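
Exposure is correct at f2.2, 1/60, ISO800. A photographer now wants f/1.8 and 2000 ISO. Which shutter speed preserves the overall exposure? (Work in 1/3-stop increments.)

Aperture: f/2.2 → f/2 → f/1.8 — 2/3 stop opened up (brighter).
ISO: 800 → 1000 → 1250 → 1600 → 2000 — 1 1/3 stops higher (brighter).
Net change so far: 2 stops brighter. Offset with the shutter speed: 1/60 → 1/80 → 1/100 → 1/125 → 1/160 → 1/200 → 1/250.

1/250s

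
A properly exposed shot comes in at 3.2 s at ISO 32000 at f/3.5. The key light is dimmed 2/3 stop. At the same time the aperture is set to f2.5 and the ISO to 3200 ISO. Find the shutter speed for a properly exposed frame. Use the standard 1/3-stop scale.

Scene light: 2/3 stop darker.
Aperture: f/3.5 → f/3.2 → f/2.8 → f/2.5 — 1 stop wider (brighter).
ISO: 32000 → 25600 → 20000 → 16000 → 12800 → 10000 → 8000 → 6400 → 5000 → 4000 → 3200 — 3 1/3 stops lower (darker).
Net so far: 3 stops darker. Shutter speed: 3.2 → 4 → 5 → 6 → 8 → 10 → 13 → 15 → 20 → 25.

25 s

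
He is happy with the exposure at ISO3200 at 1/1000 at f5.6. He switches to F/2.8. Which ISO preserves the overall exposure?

ISO 800

Aperture: f/5.6 → f/4 → f/2.8 — 2 stops larger aperture (brighter).
Need 2 stops darker from the ISO: 3200 → 1600 → 800.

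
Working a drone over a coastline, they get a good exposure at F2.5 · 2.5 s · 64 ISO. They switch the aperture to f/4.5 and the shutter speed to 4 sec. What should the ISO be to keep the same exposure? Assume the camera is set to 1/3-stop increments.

ISO 125

Aperture: f/2.5 → f/2.8 → f/3.2 → f/3.5 → f/4 → f/4.5 — 1 2/3 stops stopped down (darker).
Shutter speed: 2.5 → 3.2 → 4 — 2/3 stop longer (brighter).
Net change so far: 1 stop darker. Offset with the ISO: 64 → 80 → 100 → 125.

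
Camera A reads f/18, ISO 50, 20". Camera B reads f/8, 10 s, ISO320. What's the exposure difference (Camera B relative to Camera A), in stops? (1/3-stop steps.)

4 stops brighter

Aperture: f/18 → f/16 → f/14 → f/13 → f/11 → f/10 → f/9 → f/8 — 2 1/3 stops larger aperture (brighter).
Shutter speed: 20 → 15 → 13 → 10 — 1 stop faster (darker).
ISO: 50 → 64 → 80 → 100 → 125 → 160 → 200 → 250 → 320 — 2 2/3 stops raised (brighter).
Net: +2 1/3 −1 +2 2/3 = +4 stops.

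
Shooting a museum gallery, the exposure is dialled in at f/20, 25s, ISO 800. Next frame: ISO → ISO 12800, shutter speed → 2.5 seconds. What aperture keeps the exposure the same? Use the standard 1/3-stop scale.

f/25

ISO: 800 → 1000 → 1250 → 1600 → 2000 → 2500 → 3200 → 4000 → 5000 → 6400 → 8000 → 10000 → 12800 — 4 stops higher (brighter).
Shutter speed: 25 → 20 → 15 → 13 → 10 → 8 → 6 → 5 → 4 → 3.2 → 2.5 — 3 1/3 stops shorter (darker).
Net change so far: 2/3 stop brighter. Offset with the aperture: f/20 → f/22 → f/25.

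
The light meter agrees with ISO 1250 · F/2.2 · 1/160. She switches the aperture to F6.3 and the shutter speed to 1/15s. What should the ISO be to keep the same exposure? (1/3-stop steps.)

ISO 1000

Aperture: f/2.2 → f/2.5 → f/2.8 → f/3.2 → f/3.5 → f/4 → f/4.5 → f/5 → f/5.6 → f/6.3 — 3 stops smaller aperture (darker).
Shutter speed: 1/160 → 1/125 → 1/100 → 1/80 → 1/60 → 1/50 → 1/40 → 1/30 → 1/25 → 1/20 → 1/15 — 3 1/3 stops slower (brighter).
Net change so far: 1/3 stop brighter. Offset with the ISO: 1250 → 1000.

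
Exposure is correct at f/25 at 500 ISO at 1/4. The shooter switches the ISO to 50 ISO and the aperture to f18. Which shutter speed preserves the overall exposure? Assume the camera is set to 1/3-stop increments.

1.3 s

ISO: 500 → 400 → 320 → 250 → 200 → 160 → 125 → 100 → 80 → 64 → 50 — 3 1/3 stops lower (darker).
Aperture: f/25 → f/22 → f/20 → f/18 — 1 stop larger aperture (brighter).
Net change so far: 2 1/3 stops darker. Offset with the shutter speed: 1/4 → 0.3 → 0.4 → 0.5 → 0.6 → 0.8 → 1 → 1.3.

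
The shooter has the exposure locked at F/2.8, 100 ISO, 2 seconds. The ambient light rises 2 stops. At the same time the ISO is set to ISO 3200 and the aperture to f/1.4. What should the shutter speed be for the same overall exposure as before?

Scene light: 2 stops brighter.
ISO: 100 → 200 → 400 → 800 → 1600 → 3200 — 5 stops higher (brighter).
Aperture: f/2.8 → f/2 → f/1.4 — 2 stops opened up (brighter).
Net so far: 9 stops brighter. Shutter speed: 2 → 1 → 1/2 → 1/4 → 1/8 → 1/15 → 1/30 → 1/60 → 1/125 → 1/250.

1/250s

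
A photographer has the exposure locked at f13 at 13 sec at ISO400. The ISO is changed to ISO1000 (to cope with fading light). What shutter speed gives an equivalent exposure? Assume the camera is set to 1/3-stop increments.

5 s

ISO: 400 → 500 → 640 → 800 → 1000 — 1 1/3 stops higher (brighter).
Need 1 1/3 stops darker from the shutter speed: 13 → 10 → 8 → 6 → 5.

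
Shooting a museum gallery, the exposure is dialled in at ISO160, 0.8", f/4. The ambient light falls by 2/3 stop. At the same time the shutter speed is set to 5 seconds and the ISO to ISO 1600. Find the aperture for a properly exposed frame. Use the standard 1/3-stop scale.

Scene light: 2/3 stop darker.
Shutter speed: 0.8 → 1 → 1.3 → 1.6 → 2 → 2.5 → 3.2 → 4 → 5 — 2 2/3 stops longer (brighter).
ISO: 160 → 200 → 250 → 320 → 400 → 500 → 640 → 800 → 1000 → 1250 → 1600 — 3 1/3 stops higher (brighter).
Net so far: 5 1/3 stops brighter. Aperture: f/4 → f/4.5 → f/5 → f/5.6 → f/6.3 → f/7.1 → f/8 → f/9 → f/10 → f/11 → f/13 → f/14 → f/16 → f/18 → f/20 → f/22 → f/25.

f/25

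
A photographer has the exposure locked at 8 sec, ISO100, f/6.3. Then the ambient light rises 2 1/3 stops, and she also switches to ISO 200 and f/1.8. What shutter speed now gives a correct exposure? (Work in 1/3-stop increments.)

1/15s

Scene light: 2 1/3 stops brighter.
ISO: 100 → 125 → 160 → 200 — 1 stop raised (brighter).
Aperture: f/6.3 → f/5.6 → f/5 → f/4.5 → f/4 → f/3.5 → f/3.2 → f/2.8 → f/2.5 → f/2.2 → f/2 → f/1.8 — 3 2/3 stops opened up (brighter).
Net so far: 7 stops brighter. Shutter speed: 8 → 6 → 5 → 4 → 3.2 → 2.5 → 2 → 1.6 → 1.3 → 1 → 0.8 → 0.6 → 0.5 → 0.4 → 0.3 → 1/4 → 1/5 → 1/6 → 1/8 → 1/10 → 1/13 → 1/15.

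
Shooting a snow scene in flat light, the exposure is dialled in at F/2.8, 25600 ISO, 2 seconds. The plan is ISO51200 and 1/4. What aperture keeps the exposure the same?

f/1.4

ISO: 25600 → 51200 — 1 stop raised (brighter).
Shutter speed: 2 → 1 → 1/2 → 1/4 — 3 stops faster (darker).
Net change so far: 2 stops darker. Offset with the aperture: f/2.8 → f/2 → f/1.4.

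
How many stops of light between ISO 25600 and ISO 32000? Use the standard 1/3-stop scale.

1/3 stop

25600 → 32000 — count the steps: 1 third-stops = 1/3 stop.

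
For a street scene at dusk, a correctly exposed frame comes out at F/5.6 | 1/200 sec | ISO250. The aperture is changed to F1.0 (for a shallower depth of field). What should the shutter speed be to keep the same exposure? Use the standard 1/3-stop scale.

Aperture: f/5.6 → f/5 → f/4.5 → f/4 → f/3.5 → f/3.2 → f/2.8 → f/2.5 → f/2.2 → f/2 → f/1.8 → f/1.6 → f/1.4 → f/1.2 → f/1.1 → f/1.0 — 5 stops wider (brighter).
Need 5 stops darker from the shutter speed: 1/200 → 1/250 → 1/320 → 1/400 → 1/500 → 1/640 → 1/800 → 1/1000 → 1/1250 → 1/1600 → 1/2000 → 1/2500 → 1/3200 → 1/4000 → 1/5000 → 1/6400.

1/6400s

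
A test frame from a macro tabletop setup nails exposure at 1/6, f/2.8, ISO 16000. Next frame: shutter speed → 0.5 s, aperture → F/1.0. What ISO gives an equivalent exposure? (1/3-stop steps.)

Shutter speed: 1/6 → 1/5 → 1/4 → 0.3 → 0.4 → 0.5 — 1 2/3 stops longer (brighter).
Aperture: f/2.8 → f/2.5 → f/2.2 → f/2 → f/1.8 → f/1.6 → f/1.4 → f/1.2 → f/1.1 → f/1.0 — 3 stops larger aperture (brighter).
Net change so far: 4 2/3 stops brighter. Offset with the ISO: 16000 → 12800 → 10000 → 8000 → 6400 → 5000 → 4000 → 3200 → 2500 → 2000 → 1600 → 1250 → 1000 → 800 → 640.

ISO 640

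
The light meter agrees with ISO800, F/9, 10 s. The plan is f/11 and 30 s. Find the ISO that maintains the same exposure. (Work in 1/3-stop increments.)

Aperture: f/9 → f/10 → f/11 — 2/3 stop stopped down (darker).
Shutter speed: 10 → 13 → 15 → 20 → 25 → 30 — 1 2/3 stops slower (brighter).
Net change so far: 1 stop brighter. Offset with the ISO: 800 → 640 → 500 → 400.

ISO 400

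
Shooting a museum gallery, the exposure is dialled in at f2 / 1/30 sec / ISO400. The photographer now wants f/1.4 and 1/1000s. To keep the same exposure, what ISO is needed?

ISO 6400

Aperture: f/2 → f/1.4 — 1 stop opened up (brighter).
Shutter speed: 1/30 → 1/60 → 1/125 → 1/250 → 1/500 → 1/1000 — 5 stops faster (darker).
Net change so far: 4 stops darker. Offset with the ISO: 400 → 800 → 1600 → 3200 → 6400.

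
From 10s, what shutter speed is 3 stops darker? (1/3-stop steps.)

1.3 s

Shutter speed: 10 → 8 → 6 → 5 → 4 → 3.2 → 2.5 → 2 → 1.6 → 1.3 — 3 stops faster (darker).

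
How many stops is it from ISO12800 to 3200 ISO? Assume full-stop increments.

2 stops

12800 → 6400 → 3200 — count the steps: 2 stops.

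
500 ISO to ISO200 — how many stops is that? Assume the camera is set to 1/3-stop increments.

1 1/3 stops

500 → 400 → 320 → 250 → 200 — count the steps: 4 third-stops = 1 1/3 stops.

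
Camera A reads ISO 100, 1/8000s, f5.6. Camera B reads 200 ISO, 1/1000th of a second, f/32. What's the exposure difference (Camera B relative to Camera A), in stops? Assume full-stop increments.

Aperture: f/5.6 → f/8 → f/11 → f/16 → f/22 → f/32 — 5 stops stopped down (darker).
Shutter speed: 1/8000 → 1/4000 → 1/2000 → 1/1000 — 3 stops longer (brighter).
ISO: 100 → 200 — 1 stop raised (brighter).
Net: −5 +3 +1 = −1 stop.

1 stop darker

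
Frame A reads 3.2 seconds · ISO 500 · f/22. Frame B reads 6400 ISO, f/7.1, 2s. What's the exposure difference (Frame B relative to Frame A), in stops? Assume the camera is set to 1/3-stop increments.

6 1/3 stops brighter

Aperture: f/22 → f/20 → f/18 → f/16 → f/14 → f/13 → f/11 → f/10 → f/9 → f/8 → f/7.1 — 3 1/3 stops larger aperture (brighter).
Shutter speed: 3.2 → 2.5 → 2 — 2/3 stop faster (darker).
ISO: 500 → 640 → 800 → 1000 → 1250 → 1600 → 2000 → 2500 → 3200 → 4000 → 5000 → 6400 — 3 2/3 stops raised (brighter).
Net: +3 1/3 −2/3 +3 2/3 = +6 1/3 stops.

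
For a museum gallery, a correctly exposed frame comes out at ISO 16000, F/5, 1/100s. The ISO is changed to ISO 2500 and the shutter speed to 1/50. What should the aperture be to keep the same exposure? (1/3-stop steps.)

f/2.8

ISO: 16000 → 12800 → 10000 → 8000 → 6400 → 5000 → 4000 → 3200 → 2500 — 2 2/3 stops lower (darker).
Shutter speed: 1/100 → 1/80 → 1/60 → 1/50 — 1 stop slower (brighter).
Net change so far: 1 2/3 stops darker. Offset with the aperture: f/5 → f/4.5 → f/4 → f/3.5 → f/3.2 → f/2.8.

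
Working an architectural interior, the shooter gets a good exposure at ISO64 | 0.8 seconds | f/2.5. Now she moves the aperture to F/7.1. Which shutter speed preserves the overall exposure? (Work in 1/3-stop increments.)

6 s

Aperture: f/2.5 → f/2.8 → f/3.2 → f/3.5 → f/4 → f/4.5 → f/5 → f/5.6 → f/6.3 → f/7.1 — 3 stops stopped down (darker).
Need 3 stops brighter from the shutter speed: 0.8 → 1 → 1.3 → 1.6 → 2 → 2.5 → 3.2 → 4 → 5 → 6.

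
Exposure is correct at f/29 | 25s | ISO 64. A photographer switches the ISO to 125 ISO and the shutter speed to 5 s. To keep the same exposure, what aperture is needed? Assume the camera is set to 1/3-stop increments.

f/18

ISO: 64 → 80 → 100 → 125 — 1 stop higher (brighter).
Shutter speed: 25 → 20 → 15 → 13 → 10 → 8 → 6 → 5 — 2 1/3 stops shorter (darker).
Net change so far: 1 1/3 stops darker. Offset with the aperture: f/29 → f/25 → f/22 → f/20 → f/18.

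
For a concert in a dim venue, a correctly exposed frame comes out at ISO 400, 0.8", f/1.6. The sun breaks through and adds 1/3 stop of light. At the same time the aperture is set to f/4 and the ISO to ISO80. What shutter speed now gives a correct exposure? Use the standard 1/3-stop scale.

Scene light: 1/3 stop brighter.
Aperture: f/1.6 → f/1.8 → f/2 → f/2.2 → f/2.5 → f/2.8 → f/3.2 → f/3.5 → f/4 — 2 2/3 stops narrower (darker).
ISO: 400 → 320 → 250 → 200 → 160 → 125 → 100 → 80 — 2 1/3 stops lower (darker).
Net so far: 4 2/3 stops darker. Shutter speed: 0.8 → 1 → 1.3 → 1.6 → 2 → 2.5 → 3.2 → 4 → 5 → 6 → 8 → 10 → 13 → 15 → 20.

20 s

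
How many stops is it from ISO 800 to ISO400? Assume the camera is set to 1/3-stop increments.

1 stop

800 → 640 → 500 → 400 — count the steps: 3 third-stops = 1 stop.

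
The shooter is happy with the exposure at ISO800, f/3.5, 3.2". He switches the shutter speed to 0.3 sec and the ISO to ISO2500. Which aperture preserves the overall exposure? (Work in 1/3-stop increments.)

Shutter speed: 3.2 → 2.5 → 2 → 1.6 → 1.3 → 1 → 0.8 → 0.6 → 0.5 → 0.4 → 0.3 — 3 1/3 stops faster (darker).
ISO: 800 → 1000 → 1250 → 1600 → 2000 → 2500 — 1 2/3 stops raised (brighter).
Net change so far: 1 2/3 stops darker. Offset with the aperture: f/3.5 → f/3.2 → f/2.8 → f/2.5 → f/2.2 → f/2.

f/2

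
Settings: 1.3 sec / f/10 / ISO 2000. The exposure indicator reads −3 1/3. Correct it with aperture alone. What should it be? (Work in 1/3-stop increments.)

f/3.2

Underexposed by 3 1/3 stops → need 3 1/3 stops brighter.
Aperture: f/10 → f/9 → f/8 → f/7.1 → f/6.3 → f/5.6 → f/5 → f/4.5 → f/4 → f/3.5 → f/3.2.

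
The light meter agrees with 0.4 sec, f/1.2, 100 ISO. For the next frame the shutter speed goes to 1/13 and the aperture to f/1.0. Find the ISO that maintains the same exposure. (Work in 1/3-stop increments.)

Shutter speed: 0.4 → 0.3 → 1/4 → 1/5 → 1/6 → 1/8 → 1/10 → 1/13 — 2 1/3 stops shorter (darker).
Aperture: f/1.2 → f/1.1 → f/1.0 — 2/3 stop wider (brighter).
Net change so far: 1 2/3 stops darker. Offset with the ISO: 100 → 125 → 160 → 200 → 250 → 320.

ISO 320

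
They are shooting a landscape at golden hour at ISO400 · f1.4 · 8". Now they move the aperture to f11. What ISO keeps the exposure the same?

ISO 25600

Aperture: f/1.4 → f/2 → f/2.8 → f/4 → f/5.6 → f/8 → f/11 — 6 stops narrower (darker).
Need 6 stops brighter from the ISO: 400 → 800 → 1600 → 3200 → 6400 → 12800 → 25600.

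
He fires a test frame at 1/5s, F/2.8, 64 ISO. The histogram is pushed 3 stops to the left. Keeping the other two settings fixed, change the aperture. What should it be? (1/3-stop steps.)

f/1.0

Underexposed by 3 stops → need 3 stops brighter.
Aperture: f/2.8 → f/2.5 → f/2.2 → f/2 → f/1.8 → f/1.6 → f/1.4 → f/1.2 → f/1.1 → f/1.0.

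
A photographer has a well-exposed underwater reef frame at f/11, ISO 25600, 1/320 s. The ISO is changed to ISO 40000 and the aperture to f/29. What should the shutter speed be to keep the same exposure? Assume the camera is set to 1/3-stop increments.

1/80s

ISO: 25600 → 32000 → 40000 — 2/3 stop higher (brighter).
Aperture: f/11 → f/13 → f/14 → f/16 → f/18 → f/20 → f/22 → f/25 → f/29 — 2 2/3 stops stopped down (darker).
Net change so far: 2 stops darker. Offset with the shutter speed: 1/320 → 1/250 → 1/200 → 1/160 → 1/125 → 1/100 → 1/80.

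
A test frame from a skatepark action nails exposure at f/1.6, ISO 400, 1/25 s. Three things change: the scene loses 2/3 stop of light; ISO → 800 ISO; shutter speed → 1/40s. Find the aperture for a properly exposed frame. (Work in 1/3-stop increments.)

Scene light: 2/3 stop darker.
ISO: 400 → 500 → 640 → 800 — 1 stop raised (brighter).
Shutter speed: 1/25 → 1/30 → 1/40 — 2/3 stop shorter (darker).
Net so far: 1/3 stop darker. Aperture: f/1.6 → f/1.4.

f/1.4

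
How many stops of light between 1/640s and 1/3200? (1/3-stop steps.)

2 1/3 stops

1/640 → 1/800 → 1/1000 → 1/1250 → 1/1600 → 1/2000 → 1/2500 → 1/3200 — count the steps: 7 third-stops = 2 1/3 stops.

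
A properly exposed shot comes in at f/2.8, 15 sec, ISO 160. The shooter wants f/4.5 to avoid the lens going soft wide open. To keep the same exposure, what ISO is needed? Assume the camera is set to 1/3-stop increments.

Aperture: f/2.8 → f/3.2 → f/3.5 → f/4 → f/4.5 — 1 1/3 stops stopped down (darker).
Need 1 1/3 stops brighter from the ISO: 160 → 200 → 250 → 320 → 400.

ISO 400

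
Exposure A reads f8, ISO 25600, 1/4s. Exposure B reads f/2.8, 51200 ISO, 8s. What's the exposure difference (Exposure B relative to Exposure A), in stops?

9 stops brighter

Aperture: f/8 → f/5.6 → f/4 → f/2.8 — 3 stops wider (brighter).
Shutter speed: 1/4 → 1/2 → 1 → 2 → 4 → 8 — 5 stops longer (brighter).
ISO: 25600 → 51200 — 1 stop raised (brighter).
Net: +3 +5 +1 = +9 stops.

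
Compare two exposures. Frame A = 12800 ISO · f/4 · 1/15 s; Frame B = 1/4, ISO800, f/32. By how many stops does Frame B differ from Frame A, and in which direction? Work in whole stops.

Aperture: f/4 → f/5.6 → f/8 → f/11 → f/16 → f/22 → f/32 — 6 stops narrower (darker).
Shutter speed: 1/15 → 1/8 → 1/4 — 2 stops slower (brighter).
ISO: 12800 → 6400 → 3200 → 1600 → 800 — 4 stops lower (darker).
Net: −6 +2 −4 = −8 stops.

8 stops darker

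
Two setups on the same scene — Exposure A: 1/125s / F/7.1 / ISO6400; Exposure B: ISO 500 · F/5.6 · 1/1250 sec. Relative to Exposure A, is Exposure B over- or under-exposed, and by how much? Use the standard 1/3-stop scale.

Aperture: f/7.1 → f/6.3 → f/5.6 — 2/3 stop larger aperture (brighter).
Shutter speed: 1/125 → 1/160 → 1/200 → 1/250 → 1/320 → 1/400 → 1/500 → 1/640 → 1/800 → 1/1000 → 1/1250 — 3 1/3 stops faster (darker).
ISO: 6400 → 5000 → 4000 → 3200 → 2500 → 2000 → 1600 → 1250 → 1000 → 800 → 640 → 500 — 3 2/3 stops dropped (darker).
Net: +2/3 −3 1/3 −3 2/3 = −6 1/3 stops.

6 1/3 stops darker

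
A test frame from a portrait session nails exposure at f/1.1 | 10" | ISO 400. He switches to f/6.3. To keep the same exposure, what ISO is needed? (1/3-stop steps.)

ISO 12800

Aperture: f/1.1 → f/1.2 → f/1.4 → f/1.6 → f/1.8 → f/2 → f/2.2 → f/2.5 → f/2.8 → f/3.2 → f/3.5 → f/4 → f/4.5 → f/5 → f/5.6 → f/6.3 — 5 stops stopped down (darker).
Need 5 stops brighter from the ISO: 400 → 500 → 640 → 800 → 1000 → 1250 → 1600 → 2000 → 2500 → 3200 → 4000 → 5000 → 6400 → 8000 → 10000 → 12800.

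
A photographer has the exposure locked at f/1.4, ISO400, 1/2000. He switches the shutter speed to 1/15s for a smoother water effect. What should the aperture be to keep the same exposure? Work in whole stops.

f/16

Shutter speed: 1/2000 → 1/1000 → 1/500 → 1/250 → 1/125 → 1/60 → 1/30 → 1/15 — 7 stops longer (brighter).
Need 7 stops darker from the aperture: f/1.4 → f/2 → f/2.8 → f/4 → f/5.6 → f/8 → f/11 → f/16.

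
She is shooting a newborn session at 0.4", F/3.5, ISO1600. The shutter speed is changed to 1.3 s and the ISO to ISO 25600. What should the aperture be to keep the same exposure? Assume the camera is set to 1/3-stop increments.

Shutter speed: 0.4 → 0.5 → 0.6 → 0.8 → 1 → 1.3 — 1 2/3 stops slower (brighter).
ISO: 1600 → 2000 → 2500 → 3200 → 4000 → 5000 → 6400 → 8000 → 10000 → 12800 → 16000 → 20000 → 25600 — 4 stops higher (brighter).
Net change so far: 5 2/3 stops brighter. Offset with the aperture: f/3.5 → f/4 → f/4.5 → f/5 → f/5.6 → f/6.3 → f/7.1 → f/8 → f/9 → f/10 → f/11 → f/13 → f/14 → f/16 → f/18 → f/20 → f/22 → f/25.

f/25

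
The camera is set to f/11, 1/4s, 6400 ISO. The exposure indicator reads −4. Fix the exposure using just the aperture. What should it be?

Underexposed by 4 stops → need 4 stops brighter.
Aperture: f/11 → f/8 → f/5.6 → f/4 → f/2.8.

f/2.8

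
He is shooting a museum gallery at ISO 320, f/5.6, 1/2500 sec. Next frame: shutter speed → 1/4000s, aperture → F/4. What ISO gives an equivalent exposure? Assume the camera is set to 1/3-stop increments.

Shutter speed: 1/2500 → 1/3200 → 1/4000 — 2/3 stop shorter (darker).
Aperture: f/5.6 → f/5 → f/4.5 → f/4 — 1 stop larger aperture (brighter).
Net change so far: 1/3 stop brighter. Offset with the ISO: 320 → 250.

ISO 250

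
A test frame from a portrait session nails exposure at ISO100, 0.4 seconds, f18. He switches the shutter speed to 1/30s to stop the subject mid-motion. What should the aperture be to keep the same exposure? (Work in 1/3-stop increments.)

f/5

Shutter speed: 0.4 → 0.3 → 1/4 → 1/5 → 1/6 → 1/8 → 1/10 → 1/13 → 1/15 → 1/20 → 1/25 → 1/30 — 3 2/3 stops shorter (darker).
Need 3 2/3 stops brighter from the aperture: f/18 → f/16 → f/14 → f/13 → f/11 → f/10 → f/9 → f/8 → f/7.1 → f/6.3 → f/5.6 → f/5.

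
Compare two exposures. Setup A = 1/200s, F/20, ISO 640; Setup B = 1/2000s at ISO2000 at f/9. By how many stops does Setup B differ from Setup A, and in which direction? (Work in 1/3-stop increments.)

Aperture: f/20 → f/18 → f/16 → f/14 → f/13 → f/11 → f/10 → f/9 — 2 1/3 stops opened up (brighter).
Shutter speed: 1/200 → 1/250 → 1/320 → 1/400 → 1/500 → 1/640 → 1/800 → 1/1000 → 1/1250 → 1/1600 → 1/2000 — 3 1/3 stops shorter (darker).
ISO: 640 → 800 → 1000 → 1250 → 1600 → 2000 — 1 2/3 stops higher (brighter).
Net: +2 1/3 −3 1/3 +1 2/3 = +2/3 stops.

2/3 stop brighter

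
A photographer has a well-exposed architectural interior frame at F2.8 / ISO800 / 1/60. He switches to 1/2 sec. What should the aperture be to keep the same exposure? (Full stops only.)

f/16

Shutter speed: 1/60 → 1/30 → 1/15 → 1/8 → 1/4 → 1/2 — 5 stops slower (brighter).
Need 5 stops darker from the aperture: f/2.8 → f/4 → f/5.6 → f/8 → f/11 → f/16.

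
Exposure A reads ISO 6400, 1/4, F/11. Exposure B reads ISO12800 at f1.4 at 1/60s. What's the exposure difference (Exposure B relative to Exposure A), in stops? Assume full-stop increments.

3 stops brighter

Aperture: f/11 → f/8 → f/5.6 → f/4 → f/2.8 → f/2 → f/1.4 — 6 stops opened up (brighter).
Shutter speed: 1/4 → 1/8 → 1/15 → 1/30 → 1/60 — 4 stops faster (darker).
ISO: 6400 → 12800 — 1 stop raised (brighter).
Net: +6 −4 +1 = +3 stops.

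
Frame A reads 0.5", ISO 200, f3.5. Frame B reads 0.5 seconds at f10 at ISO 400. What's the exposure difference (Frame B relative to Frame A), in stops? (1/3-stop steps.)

Aperture: f/3.5 → f/4 → f/4.5 → f/5 → f/5.6 → f/6.3 → f/7.1 → f/8 → f/9 → f/10 — 3 stops smaller aperture (darker).
Shutter speed: unchanged.
ISO: 200 → 250 → 320 → 400 — 1 stop raised (brighter).
Net: −3 +1 = −2 stops.

2 stops darker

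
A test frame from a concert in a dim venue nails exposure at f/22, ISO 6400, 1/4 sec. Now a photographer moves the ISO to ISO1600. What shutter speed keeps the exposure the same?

ISO: 6400 → 3200 → 1600 — 2 stops dropped (darker).
Need 2 stops brighter from the shutter speed: 1/4 → 1/2 → 1.

1 s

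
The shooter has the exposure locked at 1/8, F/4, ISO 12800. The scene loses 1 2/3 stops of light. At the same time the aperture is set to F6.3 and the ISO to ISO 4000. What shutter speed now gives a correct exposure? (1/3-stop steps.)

Scene light: 1 2/3 stops darker.
Aperture: f/4 → f/4.5 → f/5 → f/5.6 → f/6.3 — 1 1/3 stops stopped down (darker).
ISO: 12800 → 10000 → 8000 → 6400 → 5000 → 4000 — 1 2/3 stops lower (darker).
Net so far: 4 2/3 stops darker. Shutter speed: 1/8 → 1/6 → 1/5 → 1/4 → 0.3 → 0.4 → 0.5 → 0.6 → 0.8 → 1 → 1.3 → 1.6 → 2 → 2.5 → 3.2.

3.2 s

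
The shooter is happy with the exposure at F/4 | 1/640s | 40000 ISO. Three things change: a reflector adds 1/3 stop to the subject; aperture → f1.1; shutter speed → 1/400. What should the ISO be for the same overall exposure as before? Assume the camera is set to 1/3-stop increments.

Scene light: 1/3 stop brighter.
Aperture: f/4 → f/3.5 → f/3.2 → f/2.8 → f/2.5 → f/2.2 → f/2 → f/1.8 → f/1.6 → f/1.4 → f/1.2 → f/1.1 — 3 2/3 stops opened up (brighter).
Shutter speed: 1/640 → 1/500 → 1/400 — 2/3 stop longer (brighter).
Net so far: 4 2/3 stops brighter. ISO: 40000 → 32000 → 25600 → 20000 → 16000 → 12800 → 10000 → 8000 → 6400 → 5000 → 4000 → 3200 → 2500 → 2000 → 1600.

ISO 1600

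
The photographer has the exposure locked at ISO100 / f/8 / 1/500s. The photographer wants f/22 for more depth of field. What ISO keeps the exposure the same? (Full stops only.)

ISO 800

Aperture: f/8 → f/11 → f/16 → f/22 — 3 stops smaller aperture (darker).
Need 3 stops brighter from the ISO: 100 → 200 → 400 → 800.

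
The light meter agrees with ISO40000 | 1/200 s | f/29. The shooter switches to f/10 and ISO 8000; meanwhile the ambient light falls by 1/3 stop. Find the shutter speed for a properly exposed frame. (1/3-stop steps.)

1/250s

Scene light: 1/3 stop darker.
Aperture: f/29 → f/25 → f/22 → f/20 → f/18 → f/16 → f/14 → f/13 → f/11 → f/10 — 3 stops opened up (brighter).
ISO: 40000 → 32000 → 25600 → 20000 → 16000 → 12800 → 10000 → 8000 — 2 1/3 stops lower (darker).
Net so far: 1/3 stop brighter. Shutter speed: 1/200 → 1/250.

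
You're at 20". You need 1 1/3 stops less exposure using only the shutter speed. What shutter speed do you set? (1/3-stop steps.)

Shutter speed: 20 → 15 → 13 → 10 → 8 — 1 1/3 stops shorter (darker).

8 s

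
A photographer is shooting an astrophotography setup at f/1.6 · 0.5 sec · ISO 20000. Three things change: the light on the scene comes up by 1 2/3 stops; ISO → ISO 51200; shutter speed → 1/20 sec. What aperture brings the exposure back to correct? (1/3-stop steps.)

f/1.4

Scene light: 1 2/3 stops brighter.
ISO: 20000 → 25600 → 32000 → 40000 → 51200 — 1 1/3 stops raised (brighter).
Shutter speed: 0.5 → 0.4 → 0.3 → 1/4 → 1/5 → 1/6 → 1/8 → 1/10 → 1/13 → 1/15 → 1/20 — 3 1/3 stops faster (darker).
Net so far: 1/3 stop darker. Aperture: f/1.6 → f/1.4.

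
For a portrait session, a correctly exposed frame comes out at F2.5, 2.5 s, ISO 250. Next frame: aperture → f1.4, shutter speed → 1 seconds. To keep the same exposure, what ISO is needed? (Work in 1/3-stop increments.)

ISO 200

Aperture: f/2.5 → f/2.2 → f/2 → f/1.8 → f/1.6 → f/1.4 — 1 2/3 stops wider (brighter).
Shutter speed: 2.5 → 2 → 1.6 → 1.3 → 1 — 1 1/3 stops shorter (darker).
Net change so far: 1/3 stop brighter. Offset with the ISO: 250 → 200.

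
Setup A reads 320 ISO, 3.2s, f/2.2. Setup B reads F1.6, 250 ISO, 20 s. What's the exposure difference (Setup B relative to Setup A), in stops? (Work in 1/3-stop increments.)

Aperture: f/2.2 → f/2 → f/1.8 → f/1.6 — 1 stop larger aperture (brighter).
Shutter speed: 3.2 → 4 → 5 → 6 → 8 → 10 → 13 → 15 → 20 — 2 2/3 stops slower (brighter).
ISO: 320 → 250 — 1/3 stop dropped (darker).
Net: +1 +2 2/3 −1/3 = +3 1/3 stops.

3 1/3 stops brighter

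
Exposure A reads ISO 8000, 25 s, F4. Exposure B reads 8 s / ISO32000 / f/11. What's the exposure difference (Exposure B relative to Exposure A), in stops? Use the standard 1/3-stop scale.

Aperture: f/4 → f/4.5 → f/5 → f/5.6 → f/6.3 → f/7.1 → f/8 → f/9 → f/10 → f/11 — 3 stops narrower (darker).
Shutter speed: 25 → 20 → 15 → 13 → 10 → 8 — 1 2/3 stops shorter (darker).
ISO: 8000 → 10000 → 12800 → 16000 → 20000 → 25600 → 32000 — 2 stops higher (brighter).
Net: −3 −1 2/3 +2 = −2 2/3 stops.

2 2/3 stops darker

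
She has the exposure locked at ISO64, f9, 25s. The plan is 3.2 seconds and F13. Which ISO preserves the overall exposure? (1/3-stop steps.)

Shutter speed: 25 → 20 → 15 → 13 → 10 → 8 → 6 → 5 → 4 → 3.2 — 3 stops faster (darker).
Aperture: f/9 → f/10 → f/11 → f/13 — 1 stop narrower (darker).
Net change so far: 4 stops darker. Offset with the ISO: 64 → 80 → 100 → 125 → 160 → 200 → 250 → 320 → 400 → 500 → 640 → 800 → 1000.

ISO 1000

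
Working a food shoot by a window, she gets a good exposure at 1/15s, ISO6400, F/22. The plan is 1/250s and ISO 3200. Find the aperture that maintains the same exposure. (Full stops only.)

f/4

Shutter speed: 1/15 → 1/30 → 1/60 → 1/125 → 1/250 — 4 stops faster (darker).
ISO: 6400 → 3200 — 1 stop lower (darker).
Net change so far: 5 stops darker. Offset with the aperture: f/22 → f/16 → f/11 → f/8 → f/5.6 → f/4.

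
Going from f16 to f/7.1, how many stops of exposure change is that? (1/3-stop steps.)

2 1/3 stops

f/16 → f/14 → f/13 → f/11 → f/10 → f/9 → f/8 → f/7.1 — count the steps: 7 third-stops = 2 1/3 stops.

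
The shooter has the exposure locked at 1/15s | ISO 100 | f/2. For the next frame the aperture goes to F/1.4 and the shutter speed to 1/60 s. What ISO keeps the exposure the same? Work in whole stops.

ISO 200

Aperture: f/2 → f/1.4 — 1 stop wider (brighter).
Shutter speed: 1/15 → 1/30 → 1/60 — 2 stops faster (darker).
Net change so far: 1 stop darker. Offset with the ISO: 100 → 200.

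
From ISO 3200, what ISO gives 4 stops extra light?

ISO 51200

ISO: 3200 → 6400 → 12800 → 25600 → 51200 — 4 stops raised (brighter).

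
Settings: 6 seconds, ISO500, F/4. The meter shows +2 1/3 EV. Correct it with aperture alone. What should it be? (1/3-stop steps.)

f/9

Overexposed by 2 1/3 stops → need 2 1/3 stops darker.
Aperture: f/4 → f/4.5 → f/5 → f/5.6 → f/6.3 → f/7.1 → f/8 → f/9.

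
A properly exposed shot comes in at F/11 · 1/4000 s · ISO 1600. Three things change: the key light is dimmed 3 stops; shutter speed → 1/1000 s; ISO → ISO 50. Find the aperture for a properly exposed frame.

f/1.4

Scene light: 3 stops darker.
Shutter speed: 1/4000 → 1/2000 → 1/1000 — 2 stops slower (brighter).
ISO: 1600 → 800 → 400 → 200 → 100 → 50 — 5 stops lower (darker).
Net so far: 6 stops darker. Aperture: f/11 → f/8 → f/5.6 → f/4 → f/2.8 → f/2 → f/1.4.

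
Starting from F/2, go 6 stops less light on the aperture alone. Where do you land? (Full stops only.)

f/16

Aperture: f/2 → f/2.8 → f/4 → f/5.6 → f/8 → f/11 → f/16 — 6 stops narrower (darker).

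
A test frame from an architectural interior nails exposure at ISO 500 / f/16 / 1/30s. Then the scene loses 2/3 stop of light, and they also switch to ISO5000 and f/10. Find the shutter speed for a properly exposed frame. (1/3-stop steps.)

1/500s

Scene light: 2/3 stop darker.
ISO: 500 → 640 → 800 → 1000 → 1250 → 1600 → 2000 → 2500 → 3200 → 4000 → 5000 — 3 1/3 stops higher (brighter).
Aperture: f/16 → f/14 → f/13 → f/11 → f/10 — 1 1/3 stops larger aperture (brighter).
Net so far: 4 stops brighter. Shutter speed: 1/30 → 1/40 → 1/50 → 1/60 → 1/80 → 1/100 → 1/125 → 1/160 → 1/200 → 1/250 → 1/320 → 1/400 → 1/500.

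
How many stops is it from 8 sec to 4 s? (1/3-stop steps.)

1 stop

8 → 6 → 5 → 4 — count the steps: 3 third-stops = 1 stop.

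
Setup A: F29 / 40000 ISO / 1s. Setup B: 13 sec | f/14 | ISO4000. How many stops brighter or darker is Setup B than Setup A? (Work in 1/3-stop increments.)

2 1/3 stops brighter

Aperture: f/29 → f/25 → f/22 → f/20 → f/18 → f/16 → f/14 — 2 stops wider (brighter).
Shutter speed: 1 → 1.3 → 1.6 → 2 → 2.5 → 3.2 → 4 → 5 → 6 → 8 → 10 → 13 — 3 2/3 stops slower (brighter).
ISO: 40000 → 32000 → 25600 → 20000 → 16000 → 12800 → 10000 → 8000 → 6400 → 5000 → 4000 — 3 1/3 stops lower (darker).
Net: +2 +3 2/3 −3 1/3 = +2 1/3 stops.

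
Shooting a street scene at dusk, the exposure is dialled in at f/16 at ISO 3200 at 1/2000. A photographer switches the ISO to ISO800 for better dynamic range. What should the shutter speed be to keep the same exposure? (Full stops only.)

1/500s

ISO: 3200 → 1600 → 800 — 2 stops dropped (darker).
Need 2 stops brighter from the shutter speed: 1/2000 → 1/1000 → 1/500.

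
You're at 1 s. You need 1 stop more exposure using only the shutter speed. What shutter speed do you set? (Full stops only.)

Shutter speed: 1 → 2 — 1 stop longer (brighter).

2 s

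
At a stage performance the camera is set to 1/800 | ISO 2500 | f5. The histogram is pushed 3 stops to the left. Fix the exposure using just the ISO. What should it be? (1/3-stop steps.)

ISO 20000

Underexposed by 3 stops → need 3 stops brighter.
ISO: 2500 → 3200 → 4000 → 5000 → 6400 → 8000 → 10000 → 12800 → 16000 → 20000.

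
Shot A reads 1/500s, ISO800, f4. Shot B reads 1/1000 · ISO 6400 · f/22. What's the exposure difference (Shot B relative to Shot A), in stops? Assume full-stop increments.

Aperture: f/4 → f/5.6 → f/8 → f/11 → f/16 → f/22 — 5 stops stopped down (darker).
Shutter speed: 1/500 → 1/1000 — 1 stop shorter (darker).
ISO: 800 → 1600 → 3200 → 6400 — 3 stops raised (brighter).
Net: −5 −1 +3 = −3 stops.

3 stops darker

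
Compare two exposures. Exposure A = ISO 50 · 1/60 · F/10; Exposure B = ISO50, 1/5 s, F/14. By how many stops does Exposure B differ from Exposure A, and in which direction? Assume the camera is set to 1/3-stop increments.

Aperture: f/10 → f/11 → f/13 → f/14 — 1 stop narrower (darker).
Shutter speed: 1/60 → 1/50 → 1/40 → 1/30 → 1/25 → 1/20 → 1/15 → 1/13 → 1/10 → 1/8 → 1/6 → 1/5 — 3 2/3 stops slower (brighter).
ISO: unchanged.
Net: −1 +3 2/3 = +2 2/3 stops.

2 2/3 stops brighter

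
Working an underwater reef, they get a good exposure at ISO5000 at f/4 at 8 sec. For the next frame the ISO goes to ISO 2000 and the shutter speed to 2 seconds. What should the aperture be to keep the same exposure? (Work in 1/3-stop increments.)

ISO: 5000 → 4000 → 3200 → 2500 → 2000 — 1 1/3 stops lower (darker).
Shutter speed: 8 → 6 → 5 → 4 → 3.2 → 2.5 → 2 — 2 stops faster (darker).
Net change so far: 3 1/3 stops darker. Offset with the aperture: f/4 → f/3.5 → f/3.2 → f/2.8 → f/2.5 → f/2.2 → f/2 → f/1.8 → f/1.6 → f/1.4 → f/1.2.

f/1.2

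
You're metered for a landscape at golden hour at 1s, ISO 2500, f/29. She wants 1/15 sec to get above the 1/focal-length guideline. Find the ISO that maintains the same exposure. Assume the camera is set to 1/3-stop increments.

ISO 40000

Shutter speed: 1 → 0.8 → 0.6 → 0.5 → 0.4 → 0.3 → 1/4 → 1/5 → 1/6 → 1/8 → 1/10 → 1/13 → 1/15 — 4 stops shorter (darker).
Need 4 stops brighter from the ISO: 2500 → 3200 → 4000 → 5000 → 6400 → 8000 → 10000 → 12800 → 16000 → 20000 → 25600 → 32000 → 40000.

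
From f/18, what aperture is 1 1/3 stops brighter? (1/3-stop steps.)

f/11

Aperture: f/18 → f/16 → f/14 → f/13 → f/11 — 1 1/3 stops opened up (brighter).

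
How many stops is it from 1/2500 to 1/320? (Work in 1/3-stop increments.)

1/2500 → 1/2000 → 1/1600 → 1/1250 → 1/1000 → 1/800 → 1/640 → 1/500 → 1/400 → 1/320 — count the steps: 9 third-stops = 3 stops.

3 stops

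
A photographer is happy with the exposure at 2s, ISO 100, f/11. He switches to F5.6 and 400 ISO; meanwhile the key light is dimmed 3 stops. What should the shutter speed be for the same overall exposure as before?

Scene light: 3 stops darker.
Aperture: f/11 → f/8 → f/5.6 — 2 stops wider (brighter).
ISO: 100 → 200 → 400 — 2 stops higher (brighter).
Net so far: 1 stop brighter. Shutter speed: 2 → 1.

1 s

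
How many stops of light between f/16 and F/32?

2 stops

f/16 → f/22 → f/32 — count the steps: 2 stops.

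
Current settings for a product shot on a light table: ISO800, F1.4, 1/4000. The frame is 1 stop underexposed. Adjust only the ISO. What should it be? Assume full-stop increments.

Underexposed by 1 stop → need 1 stop brighter.
ISO: 800 → 1600.

ISO 1600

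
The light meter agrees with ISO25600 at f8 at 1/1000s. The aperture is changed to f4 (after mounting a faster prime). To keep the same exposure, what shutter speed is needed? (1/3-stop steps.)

1/4000s

Aperture: f/8 → f/7.1 → f/6.3 → f/5.6 → f/5 → f/4.5 → f/4 — 2 stops wider (brighter).
Need 2 stops darker from the shutter speed: 1/1000 → 1/1250 → 1/1600 → 1/2000 → 1/2500 → 1/3200 → 1/4000.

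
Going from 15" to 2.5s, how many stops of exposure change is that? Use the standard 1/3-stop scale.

2 2/3 stops

15 → 13 → 10 → 8 → 6 → 5 → 4 → 3.2 → 2.5 — count the steps: 8 third-stops = 2 2/3 stops.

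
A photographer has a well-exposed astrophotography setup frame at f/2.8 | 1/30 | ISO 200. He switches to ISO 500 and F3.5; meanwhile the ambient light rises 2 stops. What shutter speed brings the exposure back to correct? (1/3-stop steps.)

1/200s

Scene light: 2 stops brighter.
ISO: 200 → 250 → 320 → 400 → 500 — 1 1/3 stops higher (brighter).
Aperture: f/2.8 → f/3.2 → f/3.5 — 2/3 stop smaller aperture (darker).
Net so far: 2 2/3 stops brighter. Shutter speed: 1/30 → 1/40 → 1/50 → 1/60 → 1/80 → 1/100 → 1/125 → 1/160 → 1/200.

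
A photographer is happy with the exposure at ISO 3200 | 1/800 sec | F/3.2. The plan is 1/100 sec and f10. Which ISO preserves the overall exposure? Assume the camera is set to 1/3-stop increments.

ISO 4000

Shutter speed: 1/800 → 1/640 → 1/500 → 1/400 → 1/320 → 1/250 → 1/200 → 1/160 → 1/125 → 1/100 — 3 stops longer (brighter).
Aperture: f/3.2 → f/3.5 → f/4 → f/4.5 → f/5 → f/5.6 → f/6.3 → f/7.1 → f/8 → f/9 → f/10 — 3 1/3 stops stopped down (darker).
Net change so far: 1/3 stop darker. Offset with the ISO: 3200 → 4000.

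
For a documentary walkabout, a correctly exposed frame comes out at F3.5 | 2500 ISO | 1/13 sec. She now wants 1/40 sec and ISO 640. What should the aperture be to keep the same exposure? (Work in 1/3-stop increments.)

f/1.0

Shutter speed: 1/13 → 1/15 → 1/20 → 1/25 → 1/30 → 1/40 — 1 2/3 stops faster (darker).
ISO: 2500 → 2000 → 1600 → 1250 → 1000 → 800 → 640 — 2 stops lower (darker).
Net change so far: 3 2/3 stops darker. Offset with the aperture: f/3.5 → f/3.2 → f/2.8 → f/2.5 → f/2.2 → f/2 → f/1.8 → f/1.6 → f/1.4 → f/1.2 → f/1.1 → f/1.0.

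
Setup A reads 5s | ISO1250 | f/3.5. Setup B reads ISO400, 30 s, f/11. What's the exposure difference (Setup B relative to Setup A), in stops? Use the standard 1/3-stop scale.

Aperture: f/3.5 → f/4 → f/4.5 → f/5 → f/5.6 → f/6.3 → f/7.1 → f/8 → f/9 → f/10 → f/11 — 3 1/3 stops narrower (darker).
Shutter speed: 5 → 6 → 8 → 10 → 13 → 15 → 20 → 25 → 30 — 2 2/3 stops slower (brighter).
ISO: 1250 → 1000 → 800 → 640 → 500 → 400 — 1 2/3 stops dropped (darker).
Net: −3 1/3 +2 2/3 −1 2/3 = −2 1/3 stops.

2 1/3 stops darker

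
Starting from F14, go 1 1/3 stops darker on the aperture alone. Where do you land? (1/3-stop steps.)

f/22

Aperture: f/14 → f/16 → f/18 → f/20 → f/22 — 1 1/3 stops stopped down (darker).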